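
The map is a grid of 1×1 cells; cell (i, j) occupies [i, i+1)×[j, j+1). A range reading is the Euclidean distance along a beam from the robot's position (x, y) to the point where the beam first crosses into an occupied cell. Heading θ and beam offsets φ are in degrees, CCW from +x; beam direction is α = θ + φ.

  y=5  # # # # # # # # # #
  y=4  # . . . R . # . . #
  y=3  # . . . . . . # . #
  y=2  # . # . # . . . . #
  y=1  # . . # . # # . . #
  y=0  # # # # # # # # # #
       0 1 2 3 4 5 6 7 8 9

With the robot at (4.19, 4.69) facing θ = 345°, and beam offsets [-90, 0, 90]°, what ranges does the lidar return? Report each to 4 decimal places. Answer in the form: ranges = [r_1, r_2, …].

beam 1: φ=-90°, α=255°
  dir = (cos 255°, sin 255°) = (-0.2588, -0.9659); from cell (4,4)
  next x-line at t=0.7341, next y-line at t=0.7143; Δt_x=3.8637, Δt_y=1.0353
    y: enter (4,3) at t=0.7143
    x: enter (3,3) at t=0.7341
    y: enter (3,2) at t=1.7496
    y: enter (3,1) at t=2.7849 ← occupied
  → r_1 = 2.7849
beam 2: φ=0°, α=345°
  dir = (cos 345°, sin 345°) = (0.9659, -0.2588); from cell (4,4)
  next x-line at t=0.8386, next y-line at t=2.6660; Δt_x=1.0353, Δt_y=3.8637
    x: enter (5,4) at t=0.8386
    x: enter (6,4) at t=1.8738 ← occupied
  → r_2 = 1.8738
beam 3: φ=90°, α=75°
  dir = (cos 75°, sin 75°) = (0.2588, 0.9659); from cell (4,4)
  next x-line at t=3.1296, next y-line at t=0.3209; Δt_x=3.8637, Δt_y=1.0353
    y: enter (4,5) at t=0.3209 ← occupied
  → r_3 = 0.3209

ranges = [2.7849, 1.8738, 0.3209]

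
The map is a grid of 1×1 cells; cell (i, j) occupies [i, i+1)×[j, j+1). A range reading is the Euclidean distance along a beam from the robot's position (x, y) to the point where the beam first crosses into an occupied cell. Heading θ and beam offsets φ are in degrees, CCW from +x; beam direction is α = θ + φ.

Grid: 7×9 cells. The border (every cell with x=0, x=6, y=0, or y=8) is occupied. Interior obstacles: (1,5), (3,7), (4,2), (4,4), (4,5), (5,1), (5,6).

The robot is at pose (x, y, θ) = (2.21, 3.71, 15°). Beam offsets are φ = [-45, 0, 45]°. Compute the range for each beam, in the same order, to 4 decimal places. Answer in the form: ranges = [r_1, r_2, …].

ranges = [2.0669, 1.8531, 4.9537]

beam 1: φ=-45°, α=330°
  direction (0.8660, -0.5000); cell (2,3); t to first gridline: x 0.9122, y 1.4200 (then +1.1547 / +2.0000)
    (3,3) via x @ 0.9122
    (3,2) via y @ 1.4200
    (4,2) via x @ 2.0669  # hit
  → r_1 = 2.0669
beam 2: φ=0°, α=15°
  direction (0.9659, 0.2588); cell (2,3); t to first gridline: x 0.8179, y 1.1205 (then +1.0353 / +3.8637)
    (3,3) via x @ 0.8179
    (3,4) via y @ 1.1205
    (4,4) via x @ 1.8531  # hit
  → r_2 = 1.8531
beam 3: φ=45°, α=60°
  direction (0.5000, 0.8660); cell (2,3); t to first gridline: x 1.5800, y 0.3349 (then +2.0000 / +1.1547)
    (2,4) via y @ 0.3349
    (2,5) via y @ 1.4896
    (3,5) via x @ 1.5800
    (3,6) via y @ 2.6443
    (4,6) via x @ 3.5800
    (4,7) via y @ 3.7990
    (4,8) via y @ 4.9537  # hit
  → r_3 = 4.9537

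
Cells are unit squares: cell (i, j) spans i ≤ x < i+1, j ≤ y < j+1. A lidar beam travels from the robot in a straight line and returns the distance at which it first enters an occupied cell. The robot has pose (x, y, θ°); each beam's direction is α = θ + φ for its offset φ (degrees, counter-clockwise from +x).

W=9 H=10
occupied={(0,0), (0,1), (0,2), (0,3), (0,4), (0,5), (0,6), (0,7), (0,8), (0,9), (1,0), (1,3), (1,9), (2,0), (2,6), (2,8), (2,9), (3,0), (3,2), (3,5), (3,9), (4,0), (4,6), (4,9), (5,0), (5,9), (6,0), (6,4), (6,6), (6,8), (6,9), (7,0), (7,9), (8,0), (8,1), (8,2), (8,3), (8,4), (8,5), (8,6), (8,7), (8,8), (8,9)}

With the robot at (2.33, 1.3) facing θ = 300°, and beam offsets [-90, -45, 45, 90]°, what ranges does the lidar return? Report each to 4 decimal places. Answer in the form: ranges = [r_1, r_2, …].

ranges = [0.6000, 0.3106, 1.1591, 1.4000]

beam 1: φ=-90°, α=210°
  dir = (cos 210°, sin 210°) = (-0.8660, -0.5000); from cell (2,1)
  next x-line at t=0.3811, next y-line at t=0.6000; Δt_x=1.1547, Δt_y=2.0000
    x: enter (1,1) at t=0.3811
    y: enter (1,0) at t=0.6000 ← occupied
  → r_1 = 0.6000
beam 2: φ=-45°, α=255°
  dir = (cos 255°, sin 255°) = (-0.2588, -0.9659); from cell (2,1)
  next x-line at t=1.2750, next y-line at t=0.3106; Δt_x=3.8637, Δt_y=1.0353
    y: enter (2,0) at t=0.3106 ← occupied
  → r_2 = 0.3106
beam 3: φ=45°, α=345°
  dir = (cos 345°, sin 345°) = (0.9659, -0.2588); from cell (2,1)
  next x-line at t=0.6936, next y-line at t=1.1591; Δt_x=1.0353, Δt_y=3.8637
    x: enter (3,1) at t=0.6936
    y: enter (3,0) at t=1.1591 ← occupied
  → r_3 = 1.1591
beam 4: φ=90°, α=30°
  dir = (cos 30°, sin 30°) = (0.8660, 0.5000); from cell (2,1)
  next x-line at t=0.7736, next y-line at t=1.4000; Δt_x=1.1547, Δt_y=2.0000
    x: enter (3,1) at t=0.7736
    y: enter (3,2) at t=1.4000 ← occupied
  → r_4 = 1.4000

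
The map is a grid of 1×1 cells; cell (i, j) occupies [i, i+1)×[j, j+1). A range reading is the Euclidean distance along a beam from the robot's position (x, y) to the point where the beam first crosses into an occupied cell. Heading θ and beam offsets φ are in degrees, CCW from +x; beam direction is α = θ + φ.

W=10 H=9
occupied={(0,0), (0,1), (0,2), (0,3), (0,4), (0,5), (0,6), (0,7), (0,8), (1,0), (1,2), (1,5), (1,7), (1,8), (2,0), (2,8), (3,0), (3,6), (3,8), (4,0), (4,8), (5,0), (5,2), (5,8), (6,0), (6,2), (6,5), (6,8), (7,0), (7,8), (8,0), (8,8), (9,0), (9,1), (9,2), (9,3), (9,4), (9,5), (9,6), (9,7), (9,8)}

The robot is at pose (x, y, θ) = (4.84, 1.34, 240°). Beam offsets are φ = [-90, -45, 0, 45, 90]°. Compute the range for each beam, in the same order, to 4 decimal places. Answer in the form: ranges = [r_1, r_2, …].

beam 1: φ=-90°, α=150°
  cosα=-0.8660 sinα=0.5000 | (4,1) | tMaxX 0.9699 tMaxY 1.3200 | tΔX 1.1547 tΔY 2.0000
    t=0.9699 [x] (3,1)
    t=1.3200 [y] (3,2)
    t=2.1246 [x] (2,2)
    t=3.2793 [x] (1,2) — stop
  → r_1 = 3.2793
beam 2: φ=-45°, α=195°
  cosα=-0.9659 sinα=-0.2588 | (4,1) | tMaxX 0.8696 tMaxY 1.3137 | tΔX 1.0353 tΔY 3.8637
    t=0.8696 [x] (3,1)
    t=1.3137 [y] (3,0) — stop
  → r_2 = 1.3137
beam 3: φ=0°, α=240°
  cosα=-0.5000 sinα=-0.8660 | (4,1) | tMaxX 1.6800 tMaxY 0.3926 | tΔX 2.0000 tΔY 1.1547
    t=0.3926 [y] (4,0) — stop
  → r_3 = 0.3926
beam 4: φ=45°, α=285°
  cosα=0.2588 sinα=-0.9659 | (4,1) | tMaxX 0.6182 tMaxY 0.3520 | tΔX 3.8637 tΔY 1.0353
    t=0.3520 [y] (4,0) — stop
  → r_4 = 0.3520
beam 5: φ=90°, α=330°
  cosα=0.8660 sinα=-0.5000 | (4,1) | tMaxX 0.1848 tMaxY 0.6800 | tΔX 1.1547 tΔY 2.0000
    t=0.1848 [x] (5,1)
    t=0.6800 [y] (5,0) — stop
  → r_5 = 0.6800

ranges = [3.2793, 1.3137, 0.3926, 0.3520, 0.6800]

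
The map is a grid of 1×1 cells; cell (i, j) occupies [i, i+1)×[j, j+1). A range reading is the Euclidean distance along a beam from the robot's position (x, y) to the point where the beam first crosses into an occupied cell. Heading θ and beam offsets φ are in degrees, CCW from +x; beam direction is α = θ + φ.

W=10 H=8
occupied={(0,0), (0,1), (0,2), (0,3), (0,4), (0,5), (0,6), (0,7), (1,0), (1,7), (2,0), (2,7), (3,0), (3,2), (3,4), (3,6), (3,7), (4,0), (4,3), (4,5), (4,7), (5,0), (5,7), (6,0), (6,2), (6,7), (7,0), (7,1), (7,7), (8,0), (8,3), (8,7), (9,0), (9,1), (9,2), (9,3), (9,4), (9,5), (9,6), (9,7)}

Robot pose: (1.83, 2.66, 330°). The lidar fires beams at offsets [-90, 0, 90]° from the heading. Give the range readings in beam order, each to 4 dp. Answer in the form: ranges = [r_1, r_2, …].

beam 1: φ=-90°, α=240°
  direction (-0.5000, -0.8660); cell (1,2); t to first gridline: x 1.6600, y 0.7621 (then +2.0000 / +1.1547)
    (1,1) via y @ 0.7621
    (0,1) via x @ 1.6600  # hit
  → r_1 = 1.6600
beam 2: φ=0°, α=330°
  direction (0.8660, -0.5000); cell (1,2); t to first gridline: x 0.1963, y 1.3200 (then +1.1547 / +2.0000)
    (2,2) via x @ 0.1963
    (2,1) via y @ 1.3200
    (3,1) via x @ 1.3510
    (4,1) via x @ 2.5057
    (4,0) via y @ 3.3200  # hit
  → r_2 = 3.3200
beam 3: φ=90°, α=60°
  direction (0.5000, 0.8660); cell (1,2); t to first gridline: x 0.3400, y 0.3926 (then +2.0000 / +1.1547)
    (2,2) via x @ 0.3400
    (2,3) via y @ 0.3926
    (2,4) via y @ 1.5473
    (3,4) via x @ 2.3400  # hit
  → r_3 = 2.3400

ranges = [1.6600, 3.3200, 2.3400]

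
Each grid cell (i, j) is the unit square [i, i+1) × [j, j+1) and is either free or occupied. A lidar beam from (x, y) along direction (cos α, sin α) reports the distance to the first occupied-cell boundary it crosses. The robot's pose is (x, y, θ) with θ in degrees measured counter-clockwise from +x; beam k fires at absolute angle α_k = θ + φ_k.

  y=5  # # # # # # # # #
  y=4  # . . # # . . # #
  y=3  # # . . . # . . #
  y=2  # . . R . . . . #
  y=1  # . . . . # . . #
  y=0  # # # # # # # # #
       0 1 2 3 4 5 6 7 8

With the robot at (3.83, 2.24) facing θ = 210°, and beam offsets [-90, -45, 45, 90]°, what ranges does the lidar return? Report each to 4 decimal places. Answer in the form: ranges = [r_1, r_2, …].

beam 1: φ=-90°, α=120°
  dir = (cos 120°, sin 120°) = (-0.5000, 0.8660); from cell (3,2)
  next x-line at t=1.6600, next y-line at t=0.8776; Δt_x=2.0000, Δt_y=1.1547
    y: enter (3,3) at t=0.8776
    x: enter (2,3) at t=1.6600
    y: enter (2,4) at t=2.0323
    y: enter (2,5) at t=3.1870 ← occupied
  → r_1 = 3.1870
beam 2: φ=-45°, α=165°
  dir = (cos 165°, sin 165°) = (-0.9659, 0.2588); from cell (3,2)
  next x-line at t=0.8593, next y-line at t=2.9364; Δt_x=1.0353, Δt_y=3.8637
    x: enter (2,2) at t=0.8593
    x: enter (1,2) at t=1.8946
    x: enter (0,2) at t=2.9298 ← occupied
  → r_2 = 2.9298
beam 3: φ=45°, α=255°
  dir = (cos 255°, sin 255°) = (-0.2588, -0.9659); from cell (3,2)
  next x-line at t=3.2069, next y-line at t=0.2485; Δt_x=3.8637, Δt_y=1.0353
    y: enter (3,1) at t=0.2485
    y: enter (3,0) at t=1.2837 ← occupied
  → r_3 = 1.2837
beam 4: φ=90°, α=300°
  dir = (cos 300°, sin 300°) = (0.5000, -0.8660); from cell (3,2)
  next x-line at t=0.3400, next y-line at t=0.2771; Δt_x=2.0000, Δt_y=1.1547
    y: enter (3,1) at t=0.2771
    x: enter (4,1) at t=0.3400
    y: enter (4,0) at t=1.4318 ← occupied
  → r_4 = 1.4318

ranges = [3.1870, 2.9298, 1.2837, 1.4318]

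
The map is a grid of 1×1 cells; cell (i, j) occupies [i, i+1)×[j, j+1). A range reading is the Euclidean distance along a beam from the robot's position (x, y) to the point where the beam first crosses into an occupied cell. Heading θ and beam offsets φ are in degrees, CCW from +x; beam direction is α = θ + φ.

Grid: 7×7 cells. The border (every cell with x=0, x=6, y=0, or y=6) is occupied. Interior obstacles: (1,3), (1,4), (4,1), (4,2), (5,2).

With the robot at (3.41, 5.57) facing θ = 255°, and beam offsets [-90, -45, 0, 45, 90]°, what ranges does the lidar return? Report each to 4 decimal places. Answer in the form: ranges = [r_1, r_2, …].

beam 1: φ=-90°, α=165°
  cosα=-0.9659 sinα=0.2588 | (3,5) | tMaxX 0.4245 tMaxY 1.6614 | tΔX 1.0353 tΔY 3.8637
    t=0.4245 [x] (2,5)
    t=1.4597 [x] (1,5)
    t=1.6614 [y] (1,6) — stop
  → r_1 = 1.6614
beam 2: φ=-45°, α=210°
  cosα=-0.8660 sinα=-0.5000 | (3,5) | tMaxX 0.4734 tMaxY 1.1400 | tΔX 1.1547 tΔY 2.0000
    t=0.4734 [x] (2,5)
    t=1.1400 [y] (2,4)
    t=1.6281 [x] (1,4) — stop
  → r_2 = 1.6281
beam 3: φ=0°, α=255°
  cosα=-0.2588 sinα=-0.9659 | (3,5) | tMaxX 1.5841 tMaxY 0.5901 | tΔX 3.8637 tΔY 1.0353
    t=0.5901 [y] (3,4)
    t=1.5841 [x] (2,4)
    t=1.6254 [y] (2,3)
    t=2.6607 [y] (2,2)
    t=3.6959 [y] (2,1)
    t=4.7312 [y] (2,0) — stop
  → r_3 = 4.7312
beam 4: φ=45°, α=300°
  cosα=0.5000 sinα=-0.8660 | (3,5) | tMaxX 1.1800 tMaxY 0.6582 | tΔX 2.0000 tΔY 1.1547
    t=0.6582 [y] (3,4)
    t=1.1800 [x] (4,4)
    t=1.8129 [y] (4,3)
    t=2.9676 [y] (4,2) — stop
  → r_4 = 2.9676
beam 5: φ=90°, α=345°
  cosα=0.9659 sinα=-0.2588 | (3,5) | tMaxX 0.6108 tMaxY 2.2023 | tΔX 1.0353 tΔY 3.8637
    t=0.6108 [x] (4,5)
    t=1.6461 [x] (5,5)
    t=2.2023 [y] (5,4)
    t=2.6814 [x] (6,4) — stop
  → r_5 = 2.6814

ranges = [1.6614, 1.6281, 4.7312, 2.9676, 2.6814]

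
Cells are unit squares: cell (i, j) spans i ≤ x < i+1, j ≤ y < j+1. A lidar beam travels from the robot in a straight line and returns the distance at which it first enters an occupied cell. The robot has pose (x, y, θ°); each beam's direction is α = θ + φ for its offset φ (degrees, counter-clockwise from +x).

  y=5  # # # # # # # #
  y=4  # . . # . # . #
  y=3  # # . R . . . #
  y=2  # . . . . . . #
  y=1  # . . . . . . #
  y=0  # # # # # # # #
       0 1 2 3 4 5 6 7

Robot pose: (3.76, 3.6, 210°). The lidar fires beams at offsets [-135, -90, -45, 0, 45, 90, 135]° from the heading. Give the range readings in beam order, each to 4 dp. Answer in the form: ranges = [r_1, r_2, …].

beam 1: φ=-135°, α=75°
  d=(0.2588,0.9659)  start (3,3)  tX=0.9273 tY=0.4141  stride 1/|dx|=3.8637 1/|dy|=1.0353
    cross y-line → (3,4), t=0.4141 (wall)
  → r_1 = 0.4141
beam 2: φ=-90°, α=120°
  d=(-0.5000,0.8660)  start (3,3)  tX=1.5200 tY=0.4619  stride 1/|dx|=2.0000 1/|dy|=1.1547
    cross y-line → (3,4), t=0.4619 (wall)
  → r_2 = 0.4619
beam 3: φ=-45°, α=165°
  d=(-0.9659,0.2588)  start (3,3)  tX=0.7868 tY=1.5455  stride 1/|dx|=1.0353 1/|dy|=3.8637
    cross x-line → (2,3), t=0.7868
    cross y-line → (2,4), t=1.5455
    cross x-line → (1,4), t=1.8221
    cross x-line → (0,4), t=2.8574 (wall)
  → r_3 = 2.8574
beam 4: φ=0°, α=210°
  d=(-0.8660,-0.5000)  start (3,3)  tX=0.8776 tY=1.2000  stride 1/|dx|=1.1547 1/|dy|=2.0000
    cross x-line → (2,3), t=0.8776
    cross y-line → (2,2), t=1.2000
    cross x-line → (1,2), t=2.0323
    cross x-line → (0,2), t=3.1870 (wall)
  → r_4 = 3.1870
beam 5: φ=45°, α=255°
  d=(-0.2588,-0.9659)  start (3,3)  tX=2.9364 tY=0.6212  stride 1/|dx|=3.8637 1/|dy|=1.0353
    cross y-line → (3,2), t=0.6212
    cross y-line → (3,1), t=1.6564
    cross y-line → (3,0), t=2.6917 (wall)
  → r_5 = 2.6917
beam 6: φ=90°, α=300°
  d=(0.5000,-0.8660)  start (3,3)  tX=0.4800 tY=0.6928  stride 1/|dx|=2.0000 1/|dy|=1.1547
    cross x-line → (4,3), t=0.4800
    cross y-line → (4,2), t=0.6928
    cross y-line → (4,1), t=1.8475
    cross x-line → (5,1), t=2.4800
    cross y-line → (5,0), t=3.0022 (wall)
  → r_6 = 3.0022
beam 7: φ=135°, α=345°
  d=(0.9659,-0.2588)  start (3,3)  tX=0.2485 tY=2.3182  stride 1/|dx|=1.0353 1/|dy|=3.8637
    cross x-line → (4,3), t=0.2485
    cross x-line → (5,3), t=1.2837
    cross y-line → (5,2), t=2.3182
    cross x-line → (6,2), t=2.3190
    cross x-line → (7,2), t=3.3543 (wall)
  → r_7 = 3.3543

ranges = [0.4141, 0.4619, 2.8574, 3.1870, 2.6917, 3.0022, 3.3543]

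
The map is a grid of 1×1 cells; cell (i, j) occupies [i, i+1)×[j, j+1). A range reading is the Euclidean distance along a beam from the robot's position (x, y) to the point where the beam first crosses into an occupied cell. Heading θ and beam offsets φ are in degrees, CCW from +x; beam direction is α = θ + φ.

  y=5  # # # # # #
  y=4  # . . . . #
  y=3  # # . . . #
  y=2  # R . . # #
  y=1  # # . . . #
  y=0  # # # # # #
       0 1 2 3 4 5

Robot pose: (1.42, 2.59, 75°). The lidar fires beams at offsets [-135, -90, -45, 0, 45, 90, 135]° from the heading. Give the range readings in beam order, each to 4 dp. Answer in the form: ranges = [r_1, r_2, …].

ranges = [0.6813, 3.7063, 4.1338, 0.4245, 0.4734, 0.4348, 0.4850]

beam 1: φ=-135°, α=300°
  direction (0.5000, -0.8660); cell (1,2); t to first gridline: x 1.1600, y 0.6813 (then +2.0000 / +1.1547)
    (1,1) via y @ 0.6813  # hit
  → r_1 = 0.6813
beam 2: φ=-90°, α=345°
  direction (0.9659, -0.2588); cell (1,2); t to first gridline: x 0.6005, y 2.2796 (then +1.0353 / +3.8637)
    (2,2) via x @ 0.6005
    (3,2) via x @ 1.6357
    (3,1) via y @ 2.2796
    (4,1) via x @ 2.6710
    (5,1) via x @ 3.7063  # hit
  → r_2 = 3.7063
beam 3: φ=-45°, α=30°
  direction (0.8660, 0.5000); cell (1,2); t to first gridline: x 0.6697, y 0.8200 (then +1.1547 / +2.0000)
    (2,2) via x @ 0.6697
    (2,3) via y @ 0.8200
    (3,3) via x @ 1.8244
    (3,4) via y @ 2.8200
    (4,4) via x @ 2.9791
    (5,4) via x @ 4.1338  # hit
  → r_3 = 4.1338
beam 4: φ=0°, α=75°
  direction (0.2588, 0.9659); cell (1,2); t to first gridline: x 2.2409, y 0.4245 (then +3.8637 / +1.0353)
    (1,3) via y @ 0.4245  # hit
  → r_4 = 0.4245
beam 5: φ=45°, α=120°
  direction (-0.5000, 0.8660); cell (1,2); t to first gridline: x 0.8400, y 0.4734 (then +2.0000 / +1.1547)
    (1,3) via y @ 0.4734  # hit
  → r_5 = 0.4734
beam 6: φ=90°, α=165°
  direction (-0.9659, 0.2588); cell (1,2); t to first gridline: x 0.4348, y 1.5841 (then +1.0353 / +3.8637)
    (0,2) via x @ 0.4348  # hit
  → r_6 = 0.4348
beam 7: φ=135°, α=210°
  direction (-0.8660, -0.5000); cell (1,2); t to first gridline: x 0.4850, y 1.1800 (then +1.1547 / +2.0000)
    (0,2) via x @ 0.4850  # hit
  → r_7 = 0.4850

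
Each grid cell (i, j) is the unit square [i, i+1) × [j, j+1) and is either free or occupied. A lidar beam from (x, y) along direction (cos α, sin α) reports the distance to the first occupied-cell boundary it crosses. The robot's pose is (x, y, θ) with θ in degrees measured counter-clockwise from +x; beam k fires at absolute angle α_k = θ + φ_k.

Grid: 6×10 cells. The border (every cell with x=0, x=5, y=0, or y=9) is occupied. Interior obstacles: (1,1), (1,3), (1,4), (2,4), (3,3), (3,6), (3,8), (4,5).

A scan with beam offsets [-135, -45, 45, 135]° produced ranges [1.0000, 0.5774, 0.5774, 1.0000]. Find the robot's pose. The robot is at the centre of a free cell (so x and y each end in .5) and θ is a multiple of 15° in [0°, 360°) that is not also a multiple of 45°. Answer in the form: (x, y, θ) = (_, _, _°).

(x, y, θ) = (4.5, 4.5, 75°)

Candidates: 24 free-cell centres × 16 headings = 384 poses. Raycast each; keep the one whose scan matches to 4 dp.
  (2.5, 1.5, 345°): beam 1 = 0.5774 ≠ 1.0000 ✗
  (3.5, 7.5, 330°): beam 1 = 2.5882 ≠ 1.0000 ✗
  (1.5, 5.5, 255°): beam 4 = 1.7321 ≠ 1.0000 ✗
  (3.5, 1.5, 345°): beam 3 = 1.7321 ≠ 0.5774 ✗
  …
  (4.5, 4.5, 75°): r_1=1.0000, r_2=0.5774, r_3=0.5774, r_4=1.0000 — all match ✓
Only this pose fits every beam.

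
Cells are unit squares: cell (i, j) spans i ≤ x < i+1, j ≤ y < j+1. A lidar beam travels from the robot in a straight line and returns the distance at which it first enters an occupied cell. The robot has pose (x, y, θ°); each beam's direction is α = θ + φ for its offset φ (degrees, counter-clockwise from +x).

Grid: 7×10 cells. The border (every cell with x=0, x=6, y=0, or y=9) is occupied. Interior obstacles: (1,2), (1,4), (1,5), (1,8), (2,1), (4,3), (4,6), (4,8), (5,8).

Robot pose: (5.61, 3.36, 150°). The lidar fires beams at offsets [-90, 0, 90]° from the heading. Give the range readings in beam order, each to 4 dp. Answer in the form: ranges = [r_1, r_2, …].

ranges = [0.7800, 0.7044, 2.7251]

beam 1: φ=-90°, α=60°
  d=(0.5000,0.8660)  start (5,3)  tX=0.7800 tY=0.7390  stride 1/|dx|=2.0000 1/|dy|=1.1547
    cross y-line → (5,4), t=0.7390
    cross x-line → (6,4), t=0.7800 (wall)
  → r_1 = 0.7800
beam 2: φ=0°, α=150°
  d=(-0.8660,0.5000)  start (5,3)  tX=0.7044 tY=1.2800  stride 1/|dx|=1.1547 1/|dy|=2.0000
    cross x-line → (4,3), t=0.7044 (wall)
  → r_2 = 0.7044
beam 3: φ=90°, α=240°
  d=(-0.5000,-0.8660)  start (5,3)  tX=1.2200 tY=0.4157  stride 1/|dx|=2.0000 1/|dy|=1.1547
    cross y-line → (5,2), t=0.4157
    cross x-line → (4,2), t=1.2200
    cross y-line → (4,1), t=1.5704
    cross y-line → (4,0), t=2.7251 (wall)
  → r_3 = 2.7251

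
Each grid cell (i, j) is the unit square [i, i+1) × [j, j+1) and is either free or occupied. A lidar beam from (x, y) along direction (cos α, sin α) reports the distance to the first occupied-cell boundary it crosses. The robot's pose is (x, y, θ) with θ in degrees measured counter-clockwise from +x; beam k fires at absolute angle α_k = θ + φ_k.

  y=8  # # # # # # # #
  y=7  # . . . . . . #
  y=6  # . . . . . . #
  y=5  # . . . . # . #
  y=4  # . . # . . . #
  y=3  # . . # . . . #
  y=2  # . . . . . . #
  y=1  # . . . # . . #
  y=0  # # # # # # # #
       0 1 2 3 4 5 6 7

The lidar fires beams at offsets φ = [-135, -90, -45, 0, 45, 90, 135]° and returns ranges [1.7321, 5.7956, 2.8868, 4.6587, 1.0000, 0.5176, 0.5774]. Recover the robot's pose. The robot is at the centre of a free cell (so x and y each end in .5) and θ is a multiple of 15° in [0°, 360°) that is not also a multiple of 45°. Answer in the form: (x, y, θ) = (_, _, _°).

Enumerate (i+0.5, j+0.5, θ) over the 38 free cells and 16 admissible headings. For each, cast all 7 beams and compare to the given ranges.
  (1.5, 4.5, 330°): beam 1 = 0.5176 ≠ 1.7321 ✗
  (5.5, 1.5, 285°): beam 1 = 0.5774 ≠ 1.7321 ✗
  (3.5, 6.5, 120°): beam 1 = 1.9319 ≠ 1.7321 ✗
  (4.5, 2.5, 150°): beam 1 = 2.5882 ≠ 1.7321 ✗
  …
  (2.5, 7.5, 345°): r_1=1.7321, r_2=5.7956, r_3=2.8868, r_4=4.6587, r_5=1.0000, r_6=0.5176, r_7=0.5774 — all match ✓
Unique over the lattice → pose = (2.5, 7.5, 345°).

(x, y, θ) = (2.5, 7.5, 345°)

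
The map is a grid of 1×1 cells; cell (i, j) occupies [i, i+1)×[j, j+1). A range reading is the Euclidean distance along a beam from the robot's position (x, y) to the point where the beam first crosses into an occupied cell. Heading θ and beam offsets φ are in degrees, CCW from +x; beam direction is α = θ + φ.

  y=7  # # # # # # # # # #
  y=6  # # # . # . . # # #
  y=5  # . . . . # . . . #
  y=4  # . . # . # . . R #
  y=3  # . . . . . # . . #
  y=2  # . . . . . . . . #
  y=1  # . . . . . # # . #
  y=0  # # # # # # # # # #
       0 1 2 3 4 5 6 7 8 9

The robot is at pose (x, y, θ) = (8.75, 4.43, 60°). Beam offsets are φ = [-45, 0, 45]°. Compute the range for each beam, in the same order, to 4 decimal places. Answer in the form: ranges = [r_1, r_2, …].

ranges = [0.2588, 0.5000, 1.6254]

beam 1: φ=-45°, α=15°
  d=(0.9659,0.2588)  start (8,4)  tX=0.2588 tY=2.2023  stride 1/|dx|=1.0353 1/|dy|=3.8637
    cross x-line → (9,4), t=0.2588 (wall)
  → r_1 = 0.2588
beam 2: φ=0°, α=60°
  d=(0.5000,0.8660)  start (8,4)  tX=0.5000 tY=0.6582  stride 1/|dx|=2.0000 1/|dy|=1.1547
    cross x-line → (9,4), t=0.5000 (wall)
  → r_2 = 0.5000
beam 3: φ=45°, α=105°
  d=(-0.2588,0.9659)  start (8,4)  tX=2.8978 tY=0.5901  stride 1/|dx|=3.8637 1/|dy|=1.0353
    cross y-line → (8,5), t=0.5901
    cross y-line → (8,6), t=1.6254 (wall)
  → r_3 = 1.6254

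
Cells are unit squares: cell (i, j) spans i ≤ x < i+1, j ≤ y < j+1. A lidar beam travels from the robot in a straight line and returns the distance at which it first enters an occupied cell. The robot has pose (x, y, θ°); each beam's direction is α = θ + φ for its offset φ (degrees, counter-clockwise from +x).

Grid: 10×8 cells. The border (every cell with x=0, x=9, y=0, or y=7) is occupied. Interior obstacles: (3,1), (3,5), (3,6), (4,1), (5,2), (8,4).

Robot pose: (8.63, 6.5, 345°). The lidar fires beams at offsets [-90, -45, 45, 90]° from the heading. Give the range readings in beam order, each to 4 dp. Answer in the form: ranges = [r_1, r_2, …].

ranges = [1.5529, 0.7400, 0.4272, 0.5176]

beam 1: φ=-90°, α=255°
  dir = (cos 255°, sin 255°) = (-0.2588, -0.9659); from cell (8,6)
  next x-line at t=2.4341, next y-line at t=0.5176; Δt_x=3.8637, Δt_y=1.0353
    y: enter (8,5) at t=0.5176
    y: enter (8,4) at t=1.5529 ← occupied
  → r_1 = 1.5529
beam 2: φ=-45°, α=300°
  dir = (cos 300°, sin 300°) = (0.5000, -0.8660); from cell (8,6)
  next x-line at t=0.7400, next y-line at t=0.5774; Δt_x=2.0000, Δt_y=1.1547
    y: enter (8,5) at t=0.5774
    x: enter (9,5) at t=0.7400 ← occupied
  → r_2 = 0.7400
beam 3: φ=45°, α=30°
  dir = (cos 30°, sin 30°) = (0.8660, 0.5000); from cell (8,6)
  next x-line at t=0.4272, next y-line at t=1.0000; Δt_x=1.1547, Δt_y=2.0000
    x: enter (9,6) at t=0.4272 ← occupied
  → r_3 = 0.4272
beam 4: φ=90°, α=75°
  dir = (cos 75°, sin 75°) = (0.2588, 0.9659); from cell (8,6)
  next x-line at t=1.4296, next y-line at t=0.5176; Δt_x=3.8637, Δt_y=1.0353
    y: enter (8,7) at t=0.5176 ← occupied
  → r_4 = 0.5176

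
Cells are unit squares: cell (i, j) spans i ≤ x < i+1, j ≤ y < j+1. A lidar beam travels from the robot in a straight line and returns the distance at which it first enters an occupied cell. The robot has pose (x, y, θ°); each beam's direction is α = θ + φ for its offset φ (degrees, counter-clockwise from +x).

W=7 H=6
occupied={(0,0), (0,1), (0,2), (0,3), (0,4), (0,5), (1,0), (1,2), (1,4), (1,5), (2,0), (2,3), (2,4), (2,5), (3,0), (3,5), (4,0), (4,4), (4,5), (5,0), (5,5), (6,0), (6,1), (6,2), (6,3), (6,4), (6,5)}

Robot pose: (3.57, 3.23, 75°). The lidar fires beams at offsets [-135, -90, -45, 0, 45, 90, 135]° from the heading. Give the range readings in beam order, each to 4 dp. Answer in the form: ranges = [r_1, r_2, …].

ranges = [2.5750, 2.5157, 1.5400, 1.6614, 1.1400, 0.5901, 1.8129]

beam 1: φ=-135°, α=300°
  d=(0.5000,-0.8660)  start (3,3)  tX=0.8600 tY=0.2656  stride 1/|dx|=2.0000 1/|dy|=1.1547
    cross y-line → (3,2), t=0.2656
    cross x-line → (4,2), t=0.8600
    cross y-line → (4,1), t=1.4203
    cross y-line → (4,0), t=2.5750 (wall)
  → r_1 = 2.5750
beam 2: φ=-90°, α=345°
  d=(0.9659,-0.2588)  start (3,3)  tX=0.4452 tY=0.8887  stride 1/|dx|=1.0353 1/|dy|=3.8637
    cross x-line → (4,3), t=0.4452
    cross y-line → (4,2), t=0.8887
    cross x-line → (5,2), t=1.4804
    cross x-line → (6,2), t=2.5157 (wall)
  → r_2 = 2.5157
beam 3: φ=-45°, α=30°
  d=(0.8660,0.5000)  start (3,3)  tX=0.4965 tY=1.5400  stride 1/|dx|=1.1547 1/|dy|=2.0000
    cross x-line → (4,3), t=0.4965
    cross y-line → (4,4), t=1.5400 (wall)
  → r_3 = 1.5400
beam 4: φ=0°, α=75°
  d=(0.2588,0.9659)  start (3,3)  tX=1.6614 tY=0.7972  stride 1/|dx|=3.8637 1/|dy|=1.0353
    cross y-line → (3,4), t=0.7972
    cross x-line → (4,4), t=1.6614 (wall)
  → r_4 = 1.6614
beam 5: φ=45°, α=120°
  d=(-0.5000,0.8660)  start (3,3)  tX=1.1400 tY=0.8891  stride 1/|dx|=2.0000 1/|dy|=1.1547
    cross y-line → (3,4), t=0.8891
    cross x-line → (2,4), t=1.1400 (wall)
  → r_5 = 1.1400
beam 6: φ=90°, α=165°
  d=(-0.9659,0.2588)  start (3,3)  tX=0.5901 tY=2.9751  stride 1/|dx|=1.0353 1/|dy|=3.8637
    cross x-line → (2,3), t=0.5901 (wall)
  → r_6 = 0.5901
beam 7: φ=135°, α=210°
  d=(-0.8660,-0.5000)  start (3,3)  tX=0.6582 tY=0.4600  stride 1/|dx|=1.1547 1/|dy|=2.0000
    cross y-line → (3,2), t=0.4600
    cross x-line → (2,2), t=0.6582
    cross x-line → (1,2), t=1.8129 (wall)
  → r_7 = 1.8129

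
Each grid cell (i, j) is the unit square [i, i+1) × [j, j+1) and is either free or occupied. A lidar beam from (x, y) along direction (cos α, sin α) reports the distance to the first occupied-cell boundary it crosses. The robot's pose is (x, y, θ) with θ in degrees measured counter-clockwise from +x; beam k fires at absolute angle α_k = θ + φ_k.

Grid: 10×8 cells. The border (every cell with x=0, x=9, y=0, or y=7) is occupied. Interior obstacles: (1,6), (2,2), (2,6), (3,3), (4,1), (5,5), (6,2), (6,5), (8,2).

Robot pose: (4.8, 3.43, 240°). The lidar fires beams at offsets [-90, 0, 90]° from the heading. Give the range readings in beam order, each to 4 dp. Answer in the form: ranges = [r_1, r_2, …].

ranges = [0.9238, 2.8059, 1.3856]

beam 1: φ=-90°, α=150°
  cosα=-0.8660 sinα=0.5000 | (4,3) | tMaxX 0.9238 tMaxY 1.1400 | tΔX 1.1547 tΔY 2.0000
    t=0.9238 [x] (3,3) — stop
  → r_1 = 0.9238
beam 2: φ=0°, α=240°
  cosα=-0.5000 sinα=-0.8660 | (4,3) | tMaxX 1.6000 tMaxY 0.4965 | tΔX 2.0000 tΔY 1.1547
    t=0.4965 [y] (4,2)
    t=1.6000 [x] (3,2)
    t=1.6512 [y] (3,1)
    t=2.8059 [y] (3,0) — stop
  → r_2 = 2.8059
beam 3: φ=90°, α=330°
  cosα=0.8660 sinα=-0.5000 | (4,3) | tMaxX 0.2309 tMaxY 0.8600 | tΔX 1.1547 tΔY 2.0000
    t=0.2309 [x] (5,3)
    t=0.8600 [y] (5,2)
    t=1.3856 [x] (6,2) — stop
  → r_3 = 1.3856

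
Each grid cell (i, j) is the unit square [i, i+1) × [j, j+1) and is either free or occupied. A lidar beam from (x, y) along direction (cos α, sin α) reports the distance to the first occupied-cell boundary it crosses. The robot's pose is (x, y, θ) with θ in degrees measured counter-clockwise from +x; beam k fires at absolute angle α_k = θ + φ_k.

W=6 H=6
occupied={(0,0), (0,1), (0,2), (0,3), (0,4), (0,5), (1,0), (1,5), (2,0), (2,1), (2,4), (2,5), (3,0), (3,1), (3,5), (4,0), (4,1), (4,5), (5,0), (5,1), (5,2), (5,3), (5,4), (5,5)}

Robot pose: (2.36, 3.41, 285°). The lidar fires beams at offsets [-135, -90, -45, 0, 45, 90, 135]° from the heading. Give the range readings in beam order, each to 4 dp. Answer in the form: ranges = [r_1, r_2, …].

ranges = [1.5704, 1.4080, 2.7200, 1.4597, 2.8200, 2.7331, 0.6813]

beam 1: φ=-135°, α=150°
  direction (-0.8660, 0.5000); cell (2,3); t to first gridline: x 0.4157, y 1.1800 (then +1.1547 / +2.0000)
    (1,3) via x @ 0.4157
    (1,4) via y @ 1.1800
    (0,4) via x @ 1.5704  # hit
  → r_1 = 1.5704
beam 2: φ=-90°, α=195°
  direction (-0.9659, -0.2588); cell (2,3); t to first gridline: x 0.3727, y 1.5841 (then +1.0353 / +3.8637)
    (1,3) via x @ 0.3727
    (0,3) via x @ 1.4080  # hit
  → r_2 = 1.4080
beam 3: φ=-45°, α=240°
  direction (-0.5000, -0.8660); cell (2,3); t to first gridline: x 0.7200, y 0.4734 (then +2.0000 / +1.1547)
    (2,2) via y @ 0.4734
    (1,2) via x @ 0.7200
    (1,1) via y @ 1.6281
    (0,1) via x @ 2.7200  # hit
  → r_3 = 2.7200
beam 4: φ=0°, α=285°
  direction (0.2588, -0.9659); cell (2,3); t to first gridline: x 2.4728, y 0.4245 (then +3.8637 / +1.0353)
    (2,2) via y @ 0.4245
    (2,1) via y @ 1.4597  # hit
  → r_4 = 1.4597
beam 5: φ=45°, α=330°
  direction (0.8660, -0.5000); cell (2,3); t to first gridline: x 0.7390, y 0.8200 (then +1.1547 / +2.0000)
    (3,3) via x @ 0.7390
    (3,2) via y @ 0.8200
    (4,2) via x @ 1.8937
    (4,1) via y @ 2.8200  # hit
  → r_5 = 2.8200
beam 6: φ=90°, α=15°
  direction (0.9659, 0.2588); cell (2,3); t to first gridline: x 0.6626, y 2.2796 (then +1.0353 / +3.8637)
    (3,3) via x @ 0.6626
    (4,3) via x @ 1.6979
    (4,4) via y @ 2.2796
    (5,4) via x @ 2.7331  # hit
  → r_6 = 2.7331
beam 7: φ=135°, α=60°
  direction (0.5000, 0.8660); cell (2,3); t to first gridline: x 1.2800, y 0.6813 (then +2.0000 / +1.1547)
    (2,4) via y @ 0.6813  # hit
  → r_7 = 0.6813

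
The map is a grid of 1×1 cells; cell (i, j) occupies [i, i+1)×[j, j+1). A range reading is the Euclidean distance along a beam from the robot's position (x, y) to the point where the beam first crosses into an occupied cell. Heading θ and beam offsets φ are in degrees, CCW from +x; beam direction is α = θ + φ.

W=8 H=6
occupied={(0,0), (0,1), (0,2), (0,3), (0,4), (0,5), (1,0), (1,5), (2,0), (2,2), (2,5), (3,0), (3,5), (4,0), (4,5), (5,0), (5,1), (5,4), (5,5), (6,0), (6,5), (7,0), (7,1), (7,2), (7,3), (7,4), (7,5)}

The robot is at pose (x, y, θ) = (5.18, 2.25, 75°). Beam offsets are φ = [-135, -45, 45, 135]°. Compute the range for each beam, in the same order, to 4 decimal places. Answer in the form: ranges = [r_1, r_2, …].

beam 1: φ=-135°, α=300°
  direction (0.5000, -0.8660); cell (5,2); t to first gridline: x 1.6400, y 0.2887 (then +2.0000 / +1.1547)
    (5,1) via y @ 0.2887  # hit
  → r_1 = 0.2887
beam 2: φ=-45°, α=30°
  direction (0.8660, 0.5000); cell (5,2); t to first gridline: x 0.9469, y 1.5000 (then +1.1547 / +2.0000)
    (6,2) via x @ 0.9469
    (6,3) via y @ 1.5000
    (7,3) via x @ 2.1016  # hit
  → r_2 = 2.1016
beam 3: φ=45°, α=120°
  direction (-0.5000, 0.8660); cell (5,2); t to first gridline: x 0.3600, y 0.8660 (then +2.0000 / +1.1547)
    (4,2) via x @ 0.3600
    (4,3) via y @ 0.8660
    (4,4) via y @ 2.0207
    (3,4) via x @ 2.3600
    (3,5) via y @ 3.1754  # hit
  → r_3 = 3.1754
beam 4: φ=135°, α=210°
  direction (-0.8660, -0.5000); cell (5,2); t to first gridline: x 0.2078, y 0.5000 (then +1.1547 / +2.0000)
    (4,2) via x @ 0.2078
    (4,1) via y @ 0.5000
    (3,1) via x @ 1.3625
    (3,0) via y @ 2.5000  # hit
  → r_4 = 2.5000

ranges = [0.2887, 2.1016, 3.1754, 2.5000]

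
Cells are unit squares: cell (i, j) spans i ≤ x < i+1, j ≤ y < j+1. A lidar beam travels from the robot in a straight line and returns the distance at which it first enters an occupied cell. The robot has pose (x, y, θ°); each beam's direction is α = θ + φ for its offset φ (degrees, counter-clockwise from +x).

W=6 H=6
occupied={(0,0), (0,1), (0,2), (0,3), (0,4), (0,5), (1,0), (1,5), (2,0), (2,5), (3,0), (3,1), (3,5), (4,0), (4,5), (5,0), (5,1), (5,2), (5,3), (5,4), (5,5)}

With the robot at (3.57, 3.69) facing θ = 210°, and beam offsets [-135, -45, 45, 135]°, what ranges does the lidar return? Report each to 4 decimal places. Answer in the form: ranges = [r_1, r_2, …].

beam 1: φ=-135°, α=75°
  cosα=0.2588 sinα=0.9659 | (3,3) | tMaxX 1.6614 tMaxY 0.3209 | tΔX 3.8637 tΔY 1.0353
    t=0.3209 [y] (3,4)
    t=1.3562 [y] (3,5) — stop
  → r_1 = 1.3562
beam 2: φ=-45°, α=165°
  cosα=-0.9659 sinα=0.2588 | (3,3) | tMaxX 0.5901 tMaxY 1.1977 | tΔX 1.0353 tΔY 3.8637
    t=0.5901 [x] (2,3)
    t=1.1977 [y] (2,4)
    t=1.6254 [x] (1,4)
    t=2.6607 [x] (0,4) — stop
  → r_2 = 2.6607
beam 3: φ=45°, α=255°
  cosα=-0.2588 sinα=-0.9659 | (3,3) | tMaxX 2.2023 tMaxY 0.7143 | tΔX 3.8637 tΔY 1.0353
    t=0.7143 [y] (3,2)
    t=1.7496 [y] (3,1) — stop
  → r_3 = 1.7496
beam 4: φ=135°, α=345°
  cosα=0.9659 sinα=-0.2588 | (3,3) | tMaxX 0.4452 tMaxY 2.6660 | tΔX 1.0353 tΔY 3.8637
    t=0.4452 [x] (4,3)
    t=1.4804 [x] (5,3) — stop
  → r_4 = 1.4804

ranges = [1.3562, 2.6607, 1.7496, 1.4804]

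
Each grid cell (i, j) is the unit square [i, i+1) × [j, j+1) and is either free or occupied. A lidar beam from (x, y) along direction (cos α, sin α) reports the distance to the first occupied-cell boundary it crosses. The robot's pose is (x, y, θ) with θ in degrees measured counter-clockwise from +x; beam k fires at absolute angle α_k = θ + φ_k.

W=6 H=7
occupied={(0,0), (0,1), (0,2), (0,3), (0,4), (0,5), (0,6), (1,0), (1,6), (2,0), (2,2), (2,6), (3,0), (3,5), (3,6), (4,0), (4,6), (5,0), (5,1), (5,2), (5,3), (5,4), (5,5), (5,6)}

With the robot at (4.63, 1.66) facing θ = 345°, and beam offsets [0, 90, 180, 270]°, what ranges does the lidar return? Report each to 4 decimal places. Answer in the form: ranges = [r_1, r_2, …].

beam 1: φ=0°, α=345°
  direction (0.9659, -0.2588); cell (4,1); t to first gridline: x 0.3831, y 2.5500 (then +1.0353 / +3.8637)
    (5,1) via x @ 0.3831  # hit
  → r_1 = 0.3831
beam 2: φ=90°, α=75°
  direction (0.2588, 0.9659); cell (4,1); t to first gridline: x 1.4296, y 0.3520 (then +3.8637 / +1.0353)
    (4,2) via y @ 0.3520
    (4,3) via y @ 1.3873
    (5,3) via x @ 1.4296  # hit
  → r_2 = 1.4296
beam 3: φ=180°, α=165°
  direction (-0.9659, 0.2588); cell (4,1); t to first gridline: x 0.6522, y 1.3137 (then +1.0353 / +3.8637)
    (3,1) via x @ 0.6522
    (3,2) via y @ 1.3137
    (2,2) via x @ 1.6875  # hit
  → r_3 = 1.6875
beam 4: φ=270°, α=255°
  direction (-0.2588, -0.9659); cell (4,1); t to first gridline: x 2.4341, y 0.6833 (then +3.8637 / +1.0353)
    (4,0) via y @ 0.6833  # hit
  → r_4 = 0.6833

ranges = [0.3831, 1.4296, 1.6875, 0.6833]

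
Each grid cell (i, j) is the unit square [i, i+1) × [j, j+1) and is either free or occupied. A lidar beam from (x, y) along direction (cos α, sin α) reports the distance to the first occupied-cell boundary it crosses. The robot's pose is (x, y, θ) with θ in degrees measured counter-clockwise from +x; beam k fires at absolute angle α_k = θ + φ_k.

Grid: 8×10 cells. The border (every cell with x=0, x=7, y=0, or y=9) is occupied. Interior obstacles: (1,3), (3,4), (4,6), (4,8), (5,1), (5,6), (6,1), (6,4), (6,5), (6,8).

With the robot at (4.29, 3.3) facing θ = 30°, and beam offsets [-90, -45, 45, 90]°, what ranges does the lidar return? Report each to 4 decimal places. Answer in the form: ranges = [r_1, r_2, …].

ranges = [1.5011, 2.8056, 2.7952, 0.8083]

beam 1: φ=-90°, α=300°
  d=(0.5000,-0.8660)  start (4,3)  tX=1.4200 tY=0.3464  stride 1/|dx|=2.0000 1/|dy|=1.1547
    cross y-line → (4,2), t=0.3464
    cross x-line → (5,2), t=1.4200
    cross y-line → (5,1), t=1.5011 (wall)
  → r_1 = 1.5011
beam 2: φ=-45°, α=345°
  d=(0.9659,-0.2588)  start (4,3)  tX=0.7350 tY=1.1591  stride 1/|dx|=1.0353 1/|dy|=3.8637
    cross x-line → (5,3), t=0.7350
    cross y-line → (5,2), t=1.1591
    cross x-line → (6,2), t=1.7703
    cross x-line → (7,2), t=2.8056 (wall)
  → r_2 = 2.8056
beam 3: φ=45°, α=75°
  d=(0.2588,0.9659)  start (4,3)  tX=2.7432 tY=0.7247  stride 1/|dx|=3.8637 1/|dy|=1.0353
    cross y-line → (4,4), t=0.7247
    cross y-line → (4,5), t=1.7600
    cross x-line → (5,5), t=2.7432
    cross y-line → (5,6), t=2.7952 (wall)
  → r_3 = 2.7952
beam 4: φ=90°, α=120°
  d=(-0.5000,0.8660)  start (4,3)  tX=0.5800 tY=0.8083  stride 1/|dx|=2.0000 1/|dy|=1.1547
    cross x-line → (3,3), t=0.5800
    cross y-line → (3,4), t=0.8083 (wall)
  → r_4 = 0.8083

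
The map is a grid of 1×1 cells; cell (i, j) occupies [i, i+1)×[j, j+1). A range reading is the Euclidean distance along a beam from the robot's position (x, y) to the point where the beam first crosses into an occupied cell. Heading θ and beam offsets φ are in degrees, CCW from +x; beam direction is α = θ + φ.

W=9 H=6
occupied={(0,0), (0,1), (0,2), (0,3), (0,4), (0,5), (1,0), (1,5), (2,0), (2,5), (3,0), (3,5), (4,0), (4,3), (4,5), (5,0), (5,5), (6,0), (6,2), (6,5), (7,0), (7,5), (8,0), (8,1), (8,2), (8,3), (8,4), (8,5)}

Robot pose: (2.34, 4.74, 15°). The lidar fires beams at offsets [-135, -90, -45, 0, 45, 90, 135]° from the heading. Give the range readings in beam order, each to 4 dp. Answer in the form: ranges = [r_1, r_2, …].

ranges = [2.6800, 3.8719, 1.9168, 1.0046, 0.3002, 0.2692, 0.5200]

beam 1: φ=-135°, α=240°
  direction (-0.5000, -0.8660); cell (2,4); t to first gridline: x 0.6800, y 0.8545 (then +2.0000 / +1.1547)
    (1,4) via x @ 0.6800
    (1,3) via y @ 0.8545
    (1,2) via y @ 2.0092
    (0,2) via x @ 2.6800  # hit
  → r_1 = 2.6800
beam 2: φ=-90°, α=285°
  direction (0.2588, -0.9659); cell (2,4); t to first gridline: x 2.5500, y 0.7661 (then +3.8637 / +1.0353)
    (2,3) via y @ 0.7661
    (2,2) via y @ 1.8014
    (3,2) via x @ 2.5500
    (3,1) via y @ 2.8367
    (3,0) via y @ 3.8719  # hit
  → r_2 = 3.8719
beam 3: φ=-45°, α=330°
  direction (0.8660, -0.5000); cell (2,4); t to first gridline: x 0.7621, y 1.4800 (then +1.1547 / +2.0000)
    (3,4) via x @ 0.7621
    (3,3) via y @ 1.4800
    (4,3) via x @ 1.9168  # hit
  → r_3 = 1.9168
beam 4: φ=0°, α=15°
  direction (0.9659, 0.2588); cell (2,4); t to first gridline: x 0.6833, y 1.0046 (then +1.0353 / +3.8637)
    (3,4) via x @ 0.6833
    (3,5) via y @ 1.0046  # hit
  → r_4 = 1.0046
beam 5: φ=45°, α=60°
  direction (0.5000, 0.8660); cell (2,4); t to first gridline: x 1.3200, y 0.3002 (then +2.0000 / +1.1547)
    (2,5) via y @ 0.3002  # hit
  → r_5 = 0.3002
beam 6: φ=90°, α=105°
  direction (-0.2588, 0.9659); cell (2,4); t to first gridline: x 1.3137, y 0.2692 (then +3.8637 / +1.0353)
    (2,5) via y @ 0.2692  # hit
  → r_6 = 0.2692
beam 7: φ=135°, α=150°
  direction (-0.8660, 0.5000); cell (2,4); t to first gridline: x 0.3926, y 0.5200 (then +1.1547 / +2.0000)
    (1,4) via x @ 0.3926
    (1,5) via y @ 0.5200  # hit
  → r_7 = 0.5200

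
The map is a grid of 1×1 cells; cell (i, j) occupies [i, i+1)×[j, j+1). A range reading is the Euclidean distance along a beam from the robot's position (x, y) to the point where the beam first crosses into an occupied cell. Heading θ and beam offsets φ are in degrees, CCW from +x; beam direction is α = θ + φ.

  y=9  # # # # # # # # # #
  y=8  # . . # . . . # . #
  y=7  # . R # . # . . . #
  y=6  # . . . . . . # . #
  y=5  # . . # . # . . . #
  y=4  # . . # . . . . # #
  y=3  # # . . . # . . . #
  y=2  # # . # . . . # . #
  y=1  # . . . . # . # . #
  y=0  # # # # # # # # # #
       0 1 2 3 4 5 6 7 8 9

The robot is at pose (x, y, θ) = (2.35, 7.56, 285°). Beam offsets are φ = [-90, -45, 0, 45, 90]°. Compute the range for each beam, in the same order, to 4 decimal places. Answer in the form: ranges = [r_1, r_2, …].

ranges = [1.3976, 2.7000, 2.5114, 0.7506, 0.6729]

beam 1: φ=-90°, α=195°
  cosα=-0.9659 sinα=-0.2588 | (2,7) | tMaxX 0.3623 tMaxY 2.1637 | tΔX 1.0353 tΔY 3.8637
    t=0.3623 [x] (1,7)
    t=1.3976 [x] (0,7) — stop
  → r_1 = 1.3976
beam 2: φ=-45°, α=240°
  cosα=-0.5000 sinα=-0.8660 | (2,7) | tMaxX 0.7000 tMaxY 0.6466 | tΔX 2.0000 tΔY 1.1547
    t=0.6466 [y] (2,6)
    t=0.7000 [x] (1,6)
    t=1.8013 [y] (1,5)
    t=2.7000 [x] (0,5) — stop
  → r_2 = 2.7000
beam 3: φ=0°, α=285°
  cosα=0.2588 sinα=-0.9659 | (2,7) | tMaxX 2.5114 tMaxY 0.5798 | tΔX 3.8637 tΔY 1.0353
    t=0.5798 [y] (2,6)
    t=1.6150 [y] (2,5)
    t=2.5114 [x] (3,5) — stop
  → r_3 = 2.5114
beam 4: φ=45°, α=330°
  cosα=0.8660 sinα=-0.5000 | (2,7) | tMaxX 0.7506 tMaxY 1.1200 | tΔX 1.1547 tΔY 2.0000
    t=0.7506 [x] (3,7) — stop
  → r_4 = 0.7506
beam 5: φ=90°, α=15°
  cosα=0.9659 sinα=0.2588 | (2,7) | tMaxX 0.6729 tMaxY 1.7000 | tΔX 1.0353 tΔY 3.8637
    t=0.6729 [x] (3,7) — stop
  → r_5 = 0.6729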